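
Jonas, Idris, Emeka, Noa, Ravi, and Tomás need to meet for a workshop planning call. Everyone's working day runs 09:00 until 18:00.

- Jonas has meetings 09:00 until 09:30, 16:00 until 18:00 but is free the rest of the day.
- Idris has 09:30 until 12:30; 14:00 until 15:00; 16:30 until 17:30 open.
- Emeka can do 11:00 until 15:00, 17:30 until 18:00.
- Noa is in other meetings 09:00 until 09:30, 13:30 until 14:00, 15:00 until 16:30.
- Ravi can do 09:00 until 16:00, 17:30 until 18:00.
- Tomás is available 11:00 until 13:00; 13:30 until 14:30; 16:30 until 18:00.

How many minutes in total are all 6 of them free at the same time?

Jonas free: 09:30-16:00 (invert busy blocks within the working day).
Idris free: 09:30-12:30, 14:00-15:00, 16:30-17:30.
Emeka free: 11:00-15:00, 17:30-18:00.
Noa free: 09:30-13:30, 14:00-15:00, 16:30-18:00 (invert busy blocks within the working day).
Ravi free: 09:00-16:00, 17:30-18:00.
Tomás free: 11:00-13:00, 13:30-14:30, 16:30-18:00.
Jonas ∩ Idris: 09:30-12:30, 14:00-15:00.
Jonas ∩ Idris ∩ Emeka: 11:00-12:30, 14:00-15:00.
Jonas ∩ Idris ∩ Emeka ∩ Noa: 11:00-12:30, 14:00-15:00.
Jonas ∩ Idris ∩ Emeka ∩ Noa ∩ Ravi: 11:00-12:30, 14:00-15:00.
Jonas ∩ Idris ∩ Emeka ∩ Noa ∩ Ravi ∩ Tomás: 11:00-12:30, 14:00-14:30.
Summing the common windows: 90 + 30 = 120 minutes.

120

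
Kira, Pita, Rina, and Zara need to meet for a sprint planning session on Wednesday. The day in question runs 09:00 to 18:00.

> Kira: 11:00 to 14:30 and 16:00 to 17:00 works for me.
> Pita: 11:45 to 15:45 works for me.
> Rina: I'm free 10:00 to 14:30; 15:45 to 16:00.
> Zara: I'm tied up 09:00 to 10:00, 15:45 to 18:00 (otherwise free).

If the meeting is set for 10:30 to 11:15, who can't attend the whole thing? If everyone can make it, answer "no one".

Kira, Pita

Kira free: 11:00-14:30, 16:00-17:00.
Pita free: 11:45-15:45.
Rina free: 10:00-14:30, 15:45-16:00.
Zara free: 10:00-15:45 (invert busy blocks within the working day).
Kira: not fully free for 10:30-11:15. Pita: not fully free for 10:30-11:15. Rina: free for 10:30-11:15. Zara: free for 10:30-11:15.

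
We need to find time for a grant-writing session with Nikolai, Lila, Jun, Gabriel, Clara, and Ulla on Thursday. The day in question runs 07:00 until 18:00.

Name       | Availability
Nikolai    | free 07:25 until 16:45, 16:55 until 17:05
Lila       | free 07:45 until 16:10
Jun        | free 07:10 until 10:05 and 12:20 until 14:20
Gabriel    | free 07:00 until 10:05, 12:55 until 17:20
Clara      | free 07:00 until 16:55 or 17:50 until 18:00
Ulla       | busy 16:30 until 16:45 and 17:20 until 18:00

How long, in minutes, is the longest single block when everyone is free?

140

Nikolai free: 07:25-16:45, 16:55-17:05.
Lila free: 07:45-16:10.
Jun free: 07:10-10:05, 12:20-14:20.
Gabriel free: 07:00-10:05, 12:55-17:20.
Clara free: 07:00-16:55, 17:50-18:00.
Ulla free: 07:00-16:30, 16:45-17:20 (invert busy blocks within the working day).
Nikolai ∩ Lila: 07:45-16:10.
Nikolai ∩ Lila ∩ Jun: 07:45-10:05, 12:20-14:20.
Nikolai ∩ Lila ∩ Jun ∩ Gabriel: 07:45-10:05, 12:55-14:20.
Nikolai ∩ Lila ∩ Jun ∩ Gabriel ∩ Clara: 07:45-10:05, 12:55-14:20.
Nikolai ∩ Lila ∩ Jun ∩ Gabriel ∩ Clara ∩ Ulla: 07:45-10:05, 12:55-14:20.
The longest is 07:45-10:05 at 140 minutes.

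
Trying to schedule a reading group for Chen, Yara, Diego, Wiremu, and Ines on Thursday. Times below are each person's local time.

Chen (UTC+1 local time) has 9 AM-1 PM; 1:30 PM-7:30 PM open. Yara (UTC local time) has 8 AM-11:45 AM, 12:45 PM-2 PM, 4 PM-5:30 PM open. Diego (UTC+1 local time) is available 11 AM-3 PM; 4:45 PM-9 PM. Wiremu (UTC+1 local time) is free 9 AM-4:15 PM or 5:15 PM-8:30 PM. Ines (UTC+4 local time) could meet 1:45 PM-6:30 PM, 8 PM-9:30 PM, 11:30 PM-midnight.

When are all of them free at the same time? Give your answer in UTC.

Chen in UTC: 08:00-12:00, 12:30-18:30 (subtract 1h to convert from UTC+1).
Yara in UTC: 08:00-11:45, 12:45-14:00, 16:00-17:30.
Diego in UTC: 10:00-14:00, 15:45-20:00 (subtract 1h to convert from UTC+1).
Wiremu in UTC: 08:00-15:15, 16:15-19:30 (subtract 1h to convert from UTC+1).
Ines in UTC: 09:45-14:30, 16:00-17:30, 19:30-20:00 (subtract 4h to convert from UTC+4).
Chen ∩ Yara: 08:00-11:45, 12:45-14:00, 16:00-17:30.
Chen ∩ Yara ∩ Diego: 10:00-11:45, 12:45-14:00, 16:00-17:30.
Chen ∩ Yara ∩ Diego ∩ Wiremu: 10:00-11:45, 12:45-14:00, 16:15-17:30.
Chen ∩ Yara ∩ Diego ∩ Wiremu ∩ Ines: 10:00-11:45, 12:45-14:00, 16:15-17:30.
Those are the intersection windows.

10:00-11:45, 12:45-14:00, 16:15-17:30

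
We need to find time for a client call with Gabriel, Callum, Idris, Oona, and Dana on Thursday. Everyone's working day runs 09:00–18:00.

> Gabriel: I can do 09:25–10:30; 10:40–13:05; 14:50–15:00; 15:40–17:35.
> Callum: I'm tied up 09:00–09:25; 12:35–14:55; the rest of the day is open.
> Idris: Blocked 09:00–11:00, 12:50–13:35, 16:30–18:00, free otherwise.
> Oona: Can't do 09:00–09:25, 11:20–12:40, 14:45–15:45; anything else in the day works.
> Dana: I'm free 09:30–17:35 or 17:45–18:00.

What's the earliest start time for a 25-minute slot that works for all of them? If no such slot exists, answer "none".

Gabriel free: 09:25-10:30, 10:40-13:05, 14:50-15:00, 15:40-17:35.
Callum free: 09:25-12:35, 14:55-18:00 (invert busy blocks within the working day).
Idris free: 11:00-12:50, 13:35-16:30 (invert busy blocks within the working day).
Oona free: 09:25-11:20, 12:40-14:45, 15:45-18:00 (invert busy blocks within the working day).
Dana free: 09:30-17:35, 17:45-18:00.
Gabriel ∩ Callum: 09:25-10:30, 10:40-12:35, 14:55-15:00, 15:40-17:35.
Gabriel ∩ Callum ∩ Idris: 11:00-12:35, 14:55-15:00, 15:40-16:30.
Gabriel ∩ Callum ∩ Idris ∩ Oona: 11:00-11:20, 15:45-16:30.
Gabriel ∩ Callum ∩ Idris ∩ Oona ∩ Dana: 11:00-11:20, 15:45-16:30.
So the common availability across everyone is 11:00-11:20, 15:45-16:30.
The first common window of at least 25 minutes is 15:45-16:30, so the earliest start is 15:45.

15:45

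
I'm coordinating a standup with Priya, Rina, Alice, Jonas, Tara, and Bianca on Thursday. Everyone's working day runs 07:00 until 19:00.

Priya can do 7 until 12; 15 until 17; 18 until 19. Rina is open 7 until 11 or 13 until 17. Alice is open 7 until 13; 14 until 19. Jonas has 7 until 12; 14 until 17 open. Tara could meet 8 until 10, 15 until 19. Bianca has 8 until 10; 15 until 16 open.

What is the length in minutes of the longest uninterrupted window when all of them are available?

Priya ∩ Rina: 07:00-11:00, 15:00-17:00.
Priya ∩ Rina ∩ Alice: 07:00-11:00, 15:00-17:00.
Priya ∩ Rina ∩ Alice ∩ Jonas: 07:00-11:00, 15:00-17:00.
Priya ∩ Rina ∩ Alice ∩ Jonas ∩ Tara: 08:00-10:00, 15:00-17:00.
Priya ∩ Rina ∩ Alice ∩ Jonas ∩ Tara ∩ Bianca: 08:00-10:00, 15:00-16:00.
The longest is 08:00-10:00 at 120 minutes.

120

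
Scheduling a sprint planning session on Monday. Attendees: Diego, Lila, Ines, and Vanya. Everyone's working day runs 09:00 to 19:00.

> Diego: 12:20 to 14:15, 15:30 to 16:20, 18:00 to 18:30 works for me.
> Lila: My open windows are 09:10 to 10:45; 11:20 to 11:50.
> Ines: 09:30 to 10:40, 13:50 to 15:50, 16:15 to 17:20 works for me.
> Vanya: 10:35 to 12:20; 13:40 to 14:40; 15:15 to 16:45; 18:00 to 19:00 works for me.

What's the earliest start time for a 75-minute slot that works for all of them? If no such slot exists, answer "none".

none

Diego ∩ Lila: ∅.
Diego ∩ Lila ∩ Ines: ∅.
Diego ∩ Lila ∩ Ines ∩ Vanya: ∅.
There is no time when everyone is free.
No common window is at least 75 minutes long.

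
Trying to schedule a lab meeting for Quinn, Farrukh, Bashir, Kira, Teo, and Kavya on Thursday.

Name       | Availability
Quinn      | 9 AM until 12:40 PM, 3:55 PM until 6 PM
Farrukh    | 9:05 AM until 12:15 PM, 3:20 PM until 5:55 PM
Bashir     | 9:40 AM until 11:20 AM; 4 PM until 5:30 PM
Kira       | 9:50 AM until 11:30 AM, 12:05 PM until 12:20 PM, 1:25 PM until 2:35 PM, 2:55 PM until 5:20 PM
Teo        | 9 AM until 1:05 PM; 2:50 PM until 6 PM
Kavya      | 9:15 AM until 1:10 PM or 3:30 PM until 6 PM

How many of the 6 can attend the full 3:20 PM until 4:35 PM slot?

Farrukh, Kira, and Teo can make the full 15:20-16:35 slot — that's 3.

3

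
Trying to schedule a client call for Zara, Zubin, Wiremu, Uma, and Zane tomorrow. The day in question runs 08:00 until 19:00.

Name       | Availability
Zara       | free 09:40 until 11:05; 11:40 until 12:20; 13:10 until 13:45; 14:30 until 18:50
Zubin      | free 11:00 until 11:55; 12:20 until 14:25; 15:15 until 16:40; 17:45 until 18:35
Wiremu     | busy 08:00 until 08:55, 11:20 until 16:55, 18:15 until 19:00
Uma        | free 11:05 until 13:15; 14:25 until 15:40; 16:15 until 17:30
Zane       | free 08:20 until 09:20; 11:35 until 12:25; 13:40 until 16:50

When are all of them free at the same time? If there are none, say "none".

Zara free: 09:40-11:05, 11:40-12:20, 13:10-13:45, 14:30-18:50.
Zubin free: 11:00-11:55, 12:20-14:25, 15:15-16:40, 17:45-18:35.
Wiremu free: 08:55-11:20, 16:55-18:15 (invert busy blocks within the working day).
Uma free: 11:05-13:15, 14:25-15:40, 16:15-17:30.
Zane free: 08:20-09:20, 11:35-12:25, 13:40-16:50.
Zara ∩ Zubin: 11:00-11:05, 11:40-11:55, 13:10-13:45, 15:15-16:40, 17:45-18:35.
Zara ∩ Zubin ∩ Wiremu: 11:00-11:05, 17:45-18:15.
Zara ∩ Zubin ∩ Wiremu ∩ Uma: ∅.
Zara ∩ Zubin ∩ Wiremu ∩ Uma ∩ Zane: ∅.
There is no time when everyone is free.

none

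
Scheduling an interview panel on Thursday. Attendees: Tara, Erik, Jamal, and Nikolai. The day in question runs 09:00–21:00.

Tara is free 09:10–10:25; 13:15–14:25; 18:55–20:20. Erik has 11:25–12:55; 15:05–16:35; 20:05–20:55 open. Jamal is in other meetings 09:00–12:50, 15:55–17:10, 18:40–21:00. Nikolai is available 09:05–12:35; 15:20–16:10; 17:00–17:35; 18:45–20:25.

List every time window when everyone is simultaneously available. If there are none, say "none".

none

Tara free: 09:10-10:25, 13:15-14:25, 18:55-20:20.
Erik free: 11:25-12:55, 15:05-16:35, 20:05-20:55.
Jamal free: 12:50-15:55, 17:10-18:40 (invert busy blocks within the working day).
Nikolai free: 09:05-12:35, 15:20-16:10, 17:00-17:35, 18:45-20:25.
Tara ∩ Erik: 20:05-20:20.
Tara ∩ Erik ∩ Jamal: ∅.
Tara ∩ Erik ∩ Jamal ∩ Nikolai: ∅.
There is no time when everyone is free.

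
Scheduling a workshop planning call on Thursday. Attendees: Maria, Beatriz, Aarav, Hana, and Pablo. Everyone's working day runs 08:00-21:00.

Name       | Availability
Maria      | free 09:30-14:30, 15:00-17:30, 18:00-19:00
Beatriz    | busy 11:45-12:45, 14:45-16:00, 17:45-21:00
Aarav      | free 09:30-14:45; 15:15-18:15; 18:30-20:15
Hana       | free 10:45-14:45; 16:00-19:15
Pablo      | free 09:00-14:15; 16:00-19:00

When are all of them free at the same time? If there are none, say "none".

Maria free: 09:30-14:30, 15:00-17:30, 18:00-19:00.
Beatriz free: 08:00-11:45, 12:45-14:45, 16:00-17:45 (invert busy blocks within the working day).
Aarav free: 09:30-14:45, 15:15-18:15, 18:30-20:15.
Hana free: 10:45-14:45, 16:00-19:15.
Pablo free: 09:00-14:15, 16:00-19:00.
Maria ∩ Beatriz: 09:30-11:45, 12:45-14:30, 16:00-17:30.
Maria ∩ Beatriz ∩ Aarav: 09:30-11:45, 12:45-14:30, 16:00-17:30.
Maria ∩ Beatriz ∩ Aarav ∩ Hana: 10:45-11:45, 12:45-14:30, 16:00-17:30.
Maria ∩ Beatriz ∩ Aarav ∩ Hana ∩ Pablo: 10:45-11:45, 12:45-14:15, 16:00-17:30.

10:45-11:45, 12:45-14:15, 16:00-17:30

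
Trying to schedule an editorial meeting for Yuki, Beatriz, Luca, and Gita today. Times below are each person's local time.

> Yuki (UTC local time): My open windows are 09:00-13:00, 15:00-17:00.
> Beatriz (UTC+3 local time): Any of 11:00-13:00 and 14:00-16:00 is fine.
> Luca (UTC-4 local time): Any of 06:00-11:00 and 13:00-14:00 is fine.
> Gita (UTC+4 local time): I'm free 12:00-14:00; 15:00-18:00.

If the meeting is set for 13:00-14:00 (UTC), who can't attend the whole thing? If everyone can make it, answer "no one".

Beatriz, Yuki

Yuki in UTC: 09:00-13:00, 15:00-17:00.
Beatriz in UTC: 08:00-10:00, 11:00-13:00 (subtract 3h to convert from UTC+3).
Luca in UTC: 10:00-15:00, 17:00-18:00 (add 4h to convert from UTC-4).
Gita in UTC: 08:00-10:00, 11:00-14:00 (subtract 4h to convert from UTC+4).
Yuki: not fully free for 13:00-14:00. Beatriz: not fully free for 13:00-14:00. Luca: free for 13:00-14:00. Gita: free for 13:00-14:00.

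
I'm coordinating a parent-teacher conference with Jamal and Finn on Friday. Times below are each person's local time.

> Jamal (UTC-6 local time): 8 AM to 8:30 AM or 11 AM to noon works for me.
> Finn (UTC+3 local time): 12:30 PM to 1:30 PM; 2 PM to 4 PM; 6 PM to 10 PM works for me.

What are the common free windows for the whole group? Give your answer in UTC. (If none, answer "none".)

17:00-18:00

Jamal in UTC: 14:00-14:30, 17:00-18:00 (add 6h to convert from UTC-6).
Finn in UTC: 09:30-10:30, 11:00-13:00, 15:00-19:00 (subtract 3h to convert from UTC+3).
Jamal ∩ Finn: 17:00-18:00.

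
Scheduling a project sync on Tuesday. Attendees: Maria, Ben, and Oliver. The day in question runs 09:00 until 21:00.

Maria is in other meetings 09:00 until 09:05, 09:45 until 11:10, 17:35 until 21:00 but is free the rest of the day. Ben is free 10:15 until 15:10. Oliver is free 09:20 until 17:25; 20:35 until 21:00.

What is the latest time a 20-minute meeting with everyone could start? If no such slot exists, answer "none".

Maria free: 09:05-09:45, 11:10-17:35 (invert busy blocks within the working day).
Ben free: 10:15-15:10.
Oliver free: 09:20-17:25, 20:35-21:00.
Maria ∩ Ben: 11:10-15:10.
Maria ∩ Ben ∩ Oliver: 11:10-15:10.
The last common window of at least 20 minutes is 11:10-15:10; a 20-minute meeting can start as late as 14:50 and still end by 15:10.

14:50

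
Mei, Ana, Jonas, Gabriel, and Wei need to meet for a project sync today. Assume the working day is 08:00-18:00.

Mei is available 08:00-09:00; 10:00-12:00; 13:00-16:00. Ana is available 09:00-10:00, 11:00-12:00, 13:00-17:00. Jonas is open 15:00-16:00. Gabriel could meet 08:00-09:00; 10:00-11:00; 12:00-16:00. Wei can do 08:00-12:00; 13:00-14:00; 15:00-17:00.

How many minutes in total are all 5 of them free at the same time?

60

Mei ∩ Ana: 11:00-12:00, 13:00-16:00.
Mei ∩ Ana ∩ Jonas: 15:00-16:00.
Mei ∩ Ana ∩ Jonas ∩ Gabriel: 15:00-16:00.
Mei ∩ Ana ∩ Jonas ∩ Gabriel ∩ Wei: 15:00-16:00.
Those are the intersection windows.
That's a single block of 60 minutes.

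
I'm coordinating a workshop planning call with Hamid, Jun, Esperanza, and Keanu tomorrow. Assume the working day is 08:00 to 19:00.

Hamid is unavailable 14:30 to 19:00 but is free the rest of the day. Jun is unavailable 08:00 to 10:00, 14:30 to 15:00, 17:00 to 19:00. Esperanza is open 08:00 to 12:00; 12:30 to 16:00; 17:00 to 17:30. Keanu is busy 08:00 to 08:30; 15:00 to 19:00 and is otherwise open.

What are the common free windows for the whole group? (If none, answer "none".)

Hamid free: 08:00-14:30 (invert busy blocks within the working day).
Jun free: 10:00-14:30, 15:00-17:00 (invert busy blocks within the working day).
Esperanza free: 08:00-12:00, 12:30-16:00, 17:00-17:30.
Keanu free: 08:30-15:00 (invert busy blocks within the working day).
Hamid ∩ Jun: 10:00-14:30.
Hamid ∩ Jun ∩ Esperanza: 10:00-12:00, 12:30-14:30.
Hamid ∩ Jun ∩ Esperanza ∩ Keanu: 10:00-12:00, 12:30-14:30.

10:00-12:00, 12:30-14:30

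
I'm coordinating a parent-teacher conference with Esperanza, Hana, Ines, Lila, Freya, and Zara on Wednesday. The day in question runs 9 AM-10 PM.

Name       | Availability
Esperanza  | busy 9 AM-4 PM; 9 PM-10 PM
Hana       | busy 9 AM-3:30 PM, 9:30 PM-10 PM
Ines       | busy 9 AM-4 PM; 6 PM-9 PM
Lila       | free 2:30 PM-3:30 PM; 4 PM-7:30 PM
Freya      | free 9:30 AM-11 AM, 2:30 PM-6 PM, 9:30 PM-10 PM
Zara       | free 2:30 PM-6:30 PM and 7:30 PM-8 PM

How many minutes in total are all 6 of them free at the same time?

Esperanza free: 16:00-21:00 (invert busy blocks within the working day).
Hana free: 15:30-21:30 (invert busy blocks within the working day).
Ines free: 16:00-18:00, 21:00-22:00 (invert busy blocks within the working day).
Lila free: 14:30-15:30, 16:00-19:30.
Freya free: 09:30-11:00, 14:30-18:00, 21:30-22:00.
Zara free: 14:30-18:30, 19:30-20:00.
Esperanza ∩ Hana: 16:00-21:00.
Esperanza ∩ Hana ∩ Ines: 16:00-18:00.
Esperanza ∩ Hana ∩ Ines ∩ Lila: 16:00-18:00.
Esperanza ∩ Hana ∩ Ines ∩ Lila ∩ Freya: 16:00-18:00.
Esperanza ∩ Hana ∩ Ines ∩ Lila ∩ Freya ∩ Zara: 16:00-18:00.
That's a single block of 120 minutes.

120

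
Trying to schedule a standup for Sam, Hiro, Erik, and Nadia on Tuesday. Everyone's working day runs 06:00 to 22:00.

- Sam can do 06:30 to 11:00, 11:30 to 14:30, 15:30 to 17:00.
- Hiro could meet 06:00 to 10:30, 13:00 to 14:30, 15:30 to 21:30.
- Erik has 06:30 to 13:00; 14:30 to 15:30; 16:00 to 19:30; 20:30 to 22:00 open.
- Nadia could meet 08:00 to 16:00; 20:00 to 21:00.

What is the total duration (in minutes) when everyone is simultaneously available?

Sam ∩ Hiro: 06:30-10:30, 13:00-14:30, 15:30-17:00.
Sam ∩ Hiro ∩ Erik: 06:30-10:30, 16:00-17:00.
Sam ∩ Hiro ∩ Erik ∩ Nadia: 08:00-10:30.
Those are the intersection windows.
That's a single block of 150 minutes.

150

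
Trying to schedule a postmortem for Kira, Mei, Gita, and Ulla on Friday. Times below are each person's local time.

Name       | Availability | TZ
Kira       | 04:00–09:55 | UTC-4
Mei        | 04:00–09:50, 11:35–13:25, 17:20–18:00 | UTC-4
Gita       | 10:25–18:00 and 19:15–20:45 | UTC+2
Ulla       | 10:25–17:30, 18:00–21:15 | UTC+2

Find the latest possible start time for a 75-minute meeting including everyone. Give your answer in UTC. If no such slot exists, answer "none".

Kira in UTC: 08:00-13:55 (add 4h to convert from UTC-4).
Mei in UTC: 08:00-13:50, 15:35-17:25, 21:20-22:00 (add 4h to convert from UTC-4).
Gita in UTC: 08:25-16:00, 17:15-18:45 (subtract 2h to convert from UTC+2).
Ulla in UTC: 08:25-15:30, 16:00-19:15 (subtract 2h to convert from UTC+2).
Kira ∩ Mei: 08:00-13:50.
Kira ∩ Mei ∩ Gita: 08:25-13:50.
Kira ∩ Mei ∩ Gita ∩ Ulla: 08:25-13:50.
The last common window of at least 75 minutes is 08:25-13:50; a 75-minute meeting can start as late as 12:35 and still end by 13:50.

12:35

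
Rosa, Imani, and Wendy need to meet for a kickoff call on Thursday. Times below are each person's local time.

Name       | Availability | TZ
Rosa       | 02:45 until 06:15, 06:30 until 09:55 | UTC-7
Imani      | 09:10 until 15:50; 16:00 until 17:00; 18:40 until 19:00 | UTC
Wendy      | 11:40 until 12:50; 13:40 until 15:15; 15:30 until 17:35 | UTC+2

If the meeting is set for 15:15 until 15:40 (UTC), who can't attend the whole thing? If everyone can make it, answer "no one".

Wendy

Rosa in UTC: 09:45-13:15, 13:30-16:55 (add 7h to convert from UTC-7).
Imani in UTC: 09:10-15:50, 16:00-17:00, 18:40-19:00.
Wendy in UTC: 09:40-10:50, 11:40-13:15, 13:30-15:35 (subtract 2h to convert from UTC+2).
Rosa: free for 15:15-15:40. Imani: free for 15:15-15:40. Wendy: not fully free for 15:15-15:40.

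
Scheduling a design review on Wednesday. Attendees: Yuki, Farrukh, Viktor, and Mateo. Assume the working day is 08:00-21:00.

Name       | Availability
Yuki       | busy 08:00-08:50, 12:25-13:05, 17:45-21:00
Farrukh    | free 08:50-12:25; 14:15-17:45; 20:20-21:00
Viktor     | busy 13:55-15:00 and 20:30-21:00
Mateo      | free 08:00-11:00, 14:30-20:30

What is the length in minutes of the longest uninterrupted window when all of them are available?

Yuki free: 08:50-12:25, 13:05-17:45 (invert busy blocks within the working day).
Farrukh free: 08:50-12:25, 14:15-17:45, 20:20-21:00.
Viktor free: 08:00-13:55, 15:00-20:30 (invert busy blocks within the working day).
Mateo free: 08:00-11:00, 14:30-20:30.
Yuki ∩ Farrukh: 08:50-12:25, 14:15-17:45.
Yuki ∩ Farrukh ∩ Viktor: 08:50-12:25, 15:00-17:45.
Yuki ∩ Farrukh ∩ Viktor ∩ Mateo: 08:50-11:00, 15:00-17:45.
The longest is 15:00-17:45 at 165 minutes.

165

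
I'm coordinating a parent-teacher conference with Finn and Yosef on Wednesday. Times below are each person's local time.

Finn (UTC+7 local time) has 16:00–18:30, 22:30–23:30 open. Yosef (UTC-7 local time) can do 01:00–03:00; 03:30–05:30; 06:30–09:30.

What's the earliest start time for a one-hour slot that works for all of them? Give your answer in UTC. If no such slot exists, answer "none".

09:00

Finn in UTC: 09:00-11:30, 15:30-16:30 (subtract 7h to convert from UTC+7).
Yosef in UTC: 08:00-10:00, 10:30-12:30, 13:30-16:30 (add 7h to convert from UTC-7).
Finn ∩ Yosef: 09:00-10:00, 10:30-11:30, 15:30-16:30.
Those are the intersection windows.
The first common window of at least 60 minutes is 09:00-10:00, so the earliest start is 09:00.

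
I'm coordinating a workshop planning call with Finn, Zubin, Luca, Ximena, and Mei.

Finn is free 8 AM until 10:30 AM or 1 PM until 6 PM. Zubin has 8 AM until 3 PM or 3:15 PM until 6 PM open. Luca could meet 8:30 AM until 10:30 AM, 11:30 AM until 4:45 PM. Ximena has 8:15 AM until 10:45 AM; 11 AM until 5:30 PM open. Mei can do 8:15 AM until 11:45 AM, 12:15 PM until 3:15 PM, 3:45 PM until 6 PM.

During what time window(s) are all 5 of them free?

08:30-10:30, 13:00-15:00, 15:45-16:45

Finn ∩ Zubin: 08:00-10:30, 13:00-15:00, 15:15-18:00.
Finn ∩ Zubin ∩ Luca: 08:30-10:30, 13:00-15:00, 15:15-16:45.
Finn ∩ Zubin ∩ Luca ∩ Ximena: 08:30-10:30, 13:00-15:00, 15:15-16:45.
Finn ∩ Zubin ∩ Luca ∩ Ximena ∩ Mei: 08:30-10:30, 13:00-15:00, 15:45-16:45.
So the common availability across everyone is 08:30-10:30, 13:00-15:00, 15:45-16:45.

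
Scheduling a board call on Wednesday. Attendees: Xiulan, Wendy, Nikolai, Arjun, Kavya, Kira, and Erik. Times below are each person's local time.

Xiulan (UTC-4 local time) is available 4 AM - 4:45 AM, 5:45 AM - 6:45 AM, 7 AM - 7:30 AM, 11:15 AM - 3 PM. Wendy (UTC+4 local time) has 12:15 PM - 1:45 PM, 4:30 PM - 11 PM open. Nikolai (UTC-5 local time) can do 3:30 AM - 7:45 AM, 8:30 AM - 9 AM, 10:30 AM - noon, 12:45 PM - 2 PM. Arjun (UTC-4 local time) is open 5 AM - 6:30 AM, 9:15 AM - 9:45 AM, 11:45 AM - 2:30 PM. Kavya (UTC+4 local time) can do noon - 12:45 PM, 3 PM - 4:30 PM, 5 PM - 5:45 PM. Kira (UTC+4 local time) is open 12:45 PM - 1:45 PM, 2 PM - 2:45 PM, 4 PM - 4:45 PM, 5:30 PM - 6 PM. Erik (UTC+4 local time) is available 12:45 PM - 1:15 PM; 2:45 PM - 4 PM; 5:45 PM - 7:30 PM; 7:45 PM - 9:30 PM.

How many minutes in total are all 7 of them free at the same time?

0

Xiulan in UTC: 08:00-08:45, 09:45-10:45, 11:00-11:30, 15:15-19:00 (add 4h to convert from UTC-4).
Wendy in UTC: 08:15-09:45, 12:30-19:00 (subtract 4h to convert from UTC+4).
Nikolai in UTC: 08:30-12:45, 13:30-14:00, 15:30-17:00, 17:45-19:00 (add 5h to convert from UTC-5).
Arjun in UTC: 09:00-10:30, 13:15-13:45, 15:45-18:30 (add 4h to convert from UTC-4).
Kavya in UTC: 08:00-08:45, 11:00-12:30, 13:00-13:45 (subtract 4h to convert from UTC+4).
Kira in UTC: 08:45-09:45, 10:00-10:45, 12:00-12:45, 13:30-14:00 (subtract 4h to convert from UTC+4).
Erik in UTC: 08:45-09:15, 10:45-12:00, 13:45-15:30, 15:45-17:30 (subtract 4h to convert from UTC+4).
Xiulan ∩ Wendy: 08:15-08:45, 15:15-19:00.
Xiulan ∩ Wendy ∩ Nikolai: 08:30-08:45, 15:30-17:00, 17:45-19:00.
Xiulan ∩ Wendy ∩ Nikolai ∩ Arjun: 15:45-17:00, 17:45-18:30.
Xiulan ∩ Wendy ∩ Nikolai ∩ Arjun ∩ Kavya: ∅.
Xiulan ∩ Wendy ∩ Nikolai ∩ Arjun ∩ Kavya ∩ Kira: ∅.
Xiulan ∩ Wendy ∩ Nikolai ∩ Arjun ∩ Kavya ∩ Kira ∩ Erik: ∅.
There is no time when everyone is free.
There is no common window, so the total is 0 minutes.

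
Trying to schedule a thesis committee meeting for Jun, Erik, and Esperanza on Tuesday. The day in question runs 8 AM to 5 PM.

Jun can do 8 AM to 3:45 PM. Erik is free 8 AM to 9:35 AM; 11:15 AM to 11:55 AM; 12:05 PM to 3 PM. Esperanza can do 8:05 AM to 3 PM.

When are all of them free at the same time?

08:05-09:35, 11:15-11:55, 12:05-15:00

Jun ∩ Erik: 08:00-09:35, 11:15-11:55, 12:05-15:00.
Jun ∩ Erik ∩ Esperanza: 08:05-09:35, 11:15-11:55, 12:05-15:00.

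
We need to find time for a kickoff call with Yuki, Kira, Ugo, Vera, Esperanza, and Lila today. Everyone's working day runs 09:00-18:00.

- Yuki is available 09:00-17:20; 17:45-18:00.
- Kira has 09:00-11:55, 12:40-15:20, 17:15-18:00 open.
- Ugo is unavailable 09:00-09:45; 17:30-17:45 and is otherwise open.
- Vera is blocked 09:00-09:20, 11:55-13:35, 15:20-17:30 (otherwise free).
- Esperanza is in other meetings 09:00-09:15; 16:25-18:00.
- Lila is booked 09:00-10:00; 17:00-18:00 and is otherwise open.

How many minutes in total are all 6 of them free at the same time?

220

Yuki free: 09:00-17:20, 17:45-18:00.
Kira free: 09:00-11:55, 12:40-15:20, 17:15-18:00.
Ugo free: 09:45-17:30, 17:45-18:00 (invert busy blocks within the working day).
Vera free: 09:20-11:55, 13:35-15:20, 17:30-18:00 (invert busy blocks within the working day).
Esperanza free: 09:15-16:25 (invert busy blocks within the working day).
Lila free: 10:00-17:00 (invert busy blocks within the working day).
Yuki ∩ Kira: 09:00-11:55, 12:40-15:20, 17:15-17:20, 17:45-18:00.
Yuki ∩ Kira ∩ Ugo: 09:45-11:55, 12:40-15:20, 17:15-17:20, 17:45-18:00.
Yuki ∩ Kira ∩ Ugo ∩ Vera: 09:45-11:55, 13:35-15:20, 17:45-18:00.
Yuki ∩ Kira ∩ Ugo ∩ Vera ∩ Esperanza: 09:45-11:55, 13:35-15:20.
Yuki ∩ Kira ∩ Ugo ∩ Vera ∩ Esperanza ∩ Lila: 10:00-11:55, 13:35-15:20.
Summing the common windows: 115 + 105 = 220 minutes.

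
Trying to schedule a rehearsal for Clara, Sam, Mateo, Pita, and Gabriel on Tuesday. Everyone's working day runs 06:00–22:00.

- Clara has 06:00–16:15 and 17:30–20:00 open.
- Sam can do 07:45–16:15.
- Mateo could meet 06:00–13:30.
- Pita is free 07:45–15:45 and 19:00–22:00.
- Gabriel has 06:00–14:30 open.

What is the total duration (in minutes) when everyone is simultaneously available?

345

Clara ∩ Sam: 07:45-16:15.
Clara ∩ Sam ∩ Mateo: 07:45-13:30.
Clara ∩ Sam ∩ Mateo ∩ Pita: 07:45-13:30.
Clara ∩ Sam ∩ Mateo ∩ Pita ∩ Gabriel: 07:45-13:30.
That's a single block of 345 minutes.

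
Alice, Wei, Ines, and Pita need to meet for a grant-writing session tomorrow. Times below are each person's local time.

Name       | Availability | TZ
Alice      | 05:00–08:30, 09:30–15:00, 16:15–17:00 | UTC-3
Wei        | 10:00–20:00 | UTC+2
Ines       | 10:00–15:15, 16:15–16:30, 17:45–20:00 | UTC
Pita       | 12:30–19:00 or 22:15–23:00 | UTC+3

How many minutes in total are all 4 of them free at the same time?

Alice in UTC: 08:00-11:30, 12:30-18:00, 19:15-20:00 (add 3h to convert from UTC-3).
Wei in UTC: 08:00-18:00 (subtract 2h to convert from UTC+2).
Ines in UTC: 10:00-15:15, 16:15-16:30, 17:45-20:00.
Pita in UTC: 09:30-16:00, 19:15-20:00 (subtract 3h to convert from UTC+3).
Alice ∩ Wei: 08:00-11:30, 12:30-18:00.
Alice ∩ Wei ∩ Ines: 10:00-11:30, 12:30-15:15, 16:15-16:30, 17:45-18:00.
Alice ∩ Wei ∩ Ines ∩ Pita: 10:00-11:30, 12:30-15:15.
Summing the common windows: 90 + 165 = 255 minutes.

255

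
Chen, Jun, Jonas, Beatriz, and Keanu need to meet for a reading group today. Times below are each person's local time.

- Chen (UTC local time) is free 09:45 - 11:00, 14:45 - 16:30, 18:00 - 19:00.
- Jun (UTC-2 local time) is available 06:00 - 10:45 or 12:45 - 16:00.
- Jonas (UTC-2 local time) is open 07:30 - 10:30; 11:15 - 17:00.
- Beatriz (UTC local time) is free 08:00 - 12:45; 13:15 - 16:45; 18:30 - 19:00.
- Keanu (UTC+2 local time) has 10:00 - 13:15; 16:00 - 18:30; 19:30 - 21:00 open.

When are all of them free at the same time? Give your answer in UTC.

Chen in UTC: 09:45-11:00, 14:45-16:30, 18:00-19:00.
Jun in UTC: 08:00-12:45, 14:45-18:00 (add 2h to convert from UTC-2).
Jonas in UTC: 09:30-12:30, 13:15-19:00 (add 2h to convert from UTC-2).
Beatriz in UTC: 08:00-12:45, 13:15-16:45, 18:30-19:00.
Keanu in UTC: 08:00-11:15, 14:00-16:30, 17:30-19:00 (subtract 2h to convert from UTC+2).
Chen ∩ Jun: 09:45-11:00, 14:45-16:30.
Chen ∩ Jun ∩ Jonas: 09:45-11:00, 14:45-16:30.
Chen ∩ Jun ∩ Jonas ∩ Beatriz: 09:45-11:00, 14:45-16:30.
Chen ∩ Jun ∩ Jonas ∩ Beatriz ∩ Keanu: 09:45-11:00, 14:45-16:30.

09:45-11:00, 14:45-16:30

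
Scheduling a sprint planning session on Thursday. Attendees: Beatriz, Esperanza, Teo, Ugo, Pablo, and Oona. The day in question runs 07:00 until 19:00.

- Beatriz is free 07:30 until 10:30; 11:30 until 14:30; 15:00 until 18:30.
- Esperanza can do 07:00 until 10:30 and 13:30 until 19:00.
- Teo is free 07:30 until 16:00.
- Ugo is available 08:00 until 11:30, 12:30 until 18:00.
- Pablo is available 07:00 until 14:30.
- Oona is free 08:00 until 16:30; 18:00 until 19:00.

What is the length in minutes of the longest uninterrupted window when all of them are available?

Beatriz ∩ Esperanza: 07:30-10:30, 13:30-14:30, 15:00-18:30.
Beatriz ∩ Esperanza ∩ Teo: 07:30-10:30, 13:30-14:30, 15:00-16:00.
Beatriz ∩ Esperanza ∩ Teo ∩ Ugo: 08:00-10:30, 13:30-14:30, 15:00-16:00.
Beatriz ∩ Esperanza ∩ Teo ∩ Ugo ∩ Pablo: 08:00-10:30, 13:30-14:30.
Beatriz ∩ Esperanza ∩ Teo ∩ Ugo ∩ Pablo ∩ Oona: 08:00-10:30, 13:30-14:30.
Those are the intersection windows.
The longest is 08:00-10:30 at 150 minutes.

150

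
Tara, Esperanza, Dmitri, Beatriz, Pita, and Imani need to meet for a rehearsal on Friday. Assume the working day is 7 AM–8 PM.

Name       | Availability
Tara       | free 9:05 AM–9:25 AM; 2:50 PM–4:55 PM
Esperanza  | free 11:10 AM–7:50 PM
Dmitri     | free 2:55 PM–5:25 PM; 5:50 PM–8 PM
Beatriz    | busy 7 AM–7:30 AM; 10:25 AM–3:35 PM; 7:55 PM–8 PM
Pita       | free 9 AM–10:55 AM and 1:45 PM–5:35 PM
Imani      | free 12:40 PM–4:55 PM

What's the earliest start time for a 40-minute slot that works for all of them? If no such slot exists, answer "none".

Tara free: 09:05-09:25, 14:50-16:55.
Esperanza free: 11:10-19:50.
Dmitri free: 14:55-17:25, 17:50-20:00.
Beatriz free: 07:30-10:25, 15:35-19:55 (invert busy blocks within the working day).
Pita free: 09:00-10:55, 13:45-17:35.
Imani free: 12:40-16:55.
Tara ∩ Esperanza: 14:50-16:55.
Tara ∩ Esperanza ∩ Dmitri: 14:55-16:55.
Tara ∩ Esperanza ∩ Dmitri ∩ Beatriz: 15:35-16:55.
Tara ∩ Esperanza ∩ Dmitri ∩ Beatriz ∩ Pita: 15:35-16:55.
Tara ∩ Esperanza ∩ Dmitri ∩ Beatriz ∩ Pita ∩ Imani: 15:35-16:55.
The first common window of at least 40 minutes is 15:35-16:55, so the earliest start is 15:35.

15:35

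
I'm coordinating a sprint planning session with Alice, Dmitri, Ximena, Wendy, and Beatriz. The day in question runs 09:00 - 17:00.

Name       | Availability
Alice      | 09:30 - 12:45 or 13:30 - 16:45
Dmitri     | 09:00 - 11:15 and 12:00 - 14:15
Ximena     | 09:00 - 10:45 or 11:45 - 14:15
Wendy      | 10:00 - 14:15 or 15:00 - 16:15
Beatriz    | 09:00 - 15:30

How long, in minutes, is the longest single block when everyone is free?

Alice ∩ Dmitri: 09:30-11:15, 12:00-12:45, 13:30-14:15.
Alice ∩ Dmitri ∩ Ximena: 09:30-10:45, 12:00-12:45, 13:30-14:15.
Alice ∩ Dmitri ∩ Ximena ∩ Wendy: 10:00-10:45, 12:00-12:45, 13:30-14:15.
Alice ∩ Dmitri ∩ Ximena ∩ Wendy ∩ Beatriz: 10:00-10:45, 12:00-12:45, 13:30-14:15.
The longest is 10:00-10:45 at 45 minutes.

45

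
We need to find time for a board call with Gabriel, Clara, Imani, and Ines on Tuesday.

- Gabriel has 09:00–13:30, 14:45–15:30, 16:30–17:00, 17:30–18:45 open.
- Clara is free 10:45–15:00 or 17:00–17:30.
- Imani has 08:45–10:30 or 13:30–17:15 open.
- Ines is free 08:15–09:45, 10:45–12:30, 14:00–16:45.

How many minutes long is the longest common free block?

Gabriel ∩ Clara: 10:45-13:30, 14:45-15:00.
Gabriel ∩ Clara ∩ Imani: 14:45-15:00.
Gabriel ∩ Clara ∩ Imani ∩ Ines: 14:45-15:00.
So the common availability across everyone is 14:45-15:00.
The longest is 14:45-15:00 at 15 minutes.

15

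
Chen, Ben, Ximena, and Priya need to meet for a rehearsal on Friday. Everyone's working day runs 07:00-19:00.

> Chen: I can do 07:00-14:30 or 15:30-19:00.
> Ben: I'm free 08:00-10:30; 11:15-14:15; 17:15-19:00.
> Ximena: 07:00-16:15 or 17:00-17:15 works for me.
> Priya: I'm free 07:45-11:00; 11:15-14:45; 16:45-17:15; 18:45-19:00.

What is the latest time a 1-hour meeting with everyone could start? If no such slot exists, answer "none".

Chen ∩ Ben: 08:00-10:30, 11:15-14:15, 17:15-19:00.
Chen ∩ Ben ∩ Ximena: 08:00-10:30, 11:15-14:15.
Chen ∩ Ben ∩ Ximena ∩ Priya: 08:00-10:30, 11:15-14:15.
Those are the intersection windows.
The last common window of at least 60 minutes is 11:15-14:15; a 60-minute meeting can start as late as 13:15 and still end by 14:15.

13:15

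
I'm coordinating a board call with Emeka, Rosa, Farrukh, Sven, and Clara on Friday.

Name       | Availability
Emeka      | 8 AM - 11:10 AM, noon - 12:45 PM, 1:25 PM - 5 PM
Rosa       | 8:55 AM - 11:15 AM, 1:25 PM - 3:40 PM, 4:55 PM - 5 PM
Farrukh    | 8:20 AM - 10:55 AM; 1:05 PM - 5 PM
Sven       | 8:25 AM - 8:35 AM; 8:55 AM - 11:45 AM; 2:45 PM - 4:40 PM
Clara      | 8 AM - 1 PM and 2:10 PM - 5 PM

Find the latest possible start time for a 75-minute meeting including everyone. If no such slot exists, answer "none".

09:40

Emeka ∩ Rosa: 08:55-11:10, 13:25-15:40, 16:55-17:00.
Emeka ∩ Rosa ∩ Farrukh: 08:55-10:55, 13:25-15:40, 16:55-17:00.
Emeka ∩ Rosa ∩ Farrukh ∩ Sven: 08:55-10:55, 14:45-15:40.
Emeka ∩ Rosa ∩ Farrukh ∩ Sven ∩ Clara: 08:55-10:55, 14:45-15:40.
Those are the intersection windows.
The last common window of at least 75 minutes is 08:55-10:55; a 75-minute meeting can start as late as 09:40 and still end by 10:55.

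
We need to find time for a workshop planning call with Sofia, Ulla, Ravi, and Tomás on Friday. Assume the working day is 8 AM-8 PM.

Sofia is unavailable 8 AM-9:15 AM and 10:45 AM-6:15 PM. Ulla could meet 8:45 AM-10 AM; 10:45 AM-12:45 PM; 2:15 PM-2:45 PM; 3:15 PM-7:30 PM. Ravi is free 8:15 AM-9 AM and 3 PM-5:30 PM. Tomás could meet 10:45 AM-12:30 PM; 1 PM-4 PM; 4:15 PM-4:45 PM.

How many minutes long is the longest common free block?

0

Sofia free: 09:15-10:45, 18:15-20:00 (invert busy blocks within the working day).
Ulla free: 08:45-10:00, 10:45-12:45, 14:15-14:45, 15:15-19:30.
Ravi free: 08:15-09:00, 15:00-17:30.
Tomás free: 10:45-12:30, 13:00-16:00, 16:15-16:45.
Sofia ∩ Ulla: 09:15-10:00, 18:15-19:30.
Sofia ∩ Ulla ∩ Ravi: ∅.
Sofia ∩ Ulla ∩ Ravi ∩ Tomás: ∅.
There is no time when everyone is free.
No common window exists, so the longest block is 0 minutes.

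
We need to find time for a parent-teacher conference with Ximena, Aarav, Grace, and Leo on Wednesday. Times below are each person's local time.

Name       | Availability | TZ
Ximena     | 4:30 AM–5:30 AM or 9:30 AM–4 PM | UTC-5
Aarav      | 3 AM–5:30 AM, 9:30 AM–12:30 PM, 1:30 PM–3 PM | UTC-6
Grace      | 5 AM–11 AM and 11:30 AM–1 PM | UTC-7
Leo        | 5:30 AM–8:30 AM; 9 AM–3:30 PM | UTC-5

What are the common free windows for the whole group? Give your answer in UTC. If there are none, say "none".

15:30-18:00, 19:30-20:00

Ximena in UTC: 09:30-10:30, 14:30-21:00 (add 5h to convert from UTC-5).
Aarav in UTC: 09:00-11:30, 15:30-18:30, 19:30-21:00 (add 6h to convert from UTC-6).
Grace in UTC: 12:00-18:00, 18:30-20:00 (add 7h to convert from UTC-7).
Leo in UTC: 10:30-13:30, 14:00-20:30 (add 5h to convert from UTC-5).
Ximena ∩ Aarav: 09:30-10:30, 15:30-18:30, 19:30-21:00.
Ximena ∩ Aarav ∩ Grace: 15:30-18:00, 19:30-20:00.
Ximena ∩ Aarav ∩ Grace ∩ Leo: 15:30-18:00, 19:30-20:00.
Those are the intersection windows.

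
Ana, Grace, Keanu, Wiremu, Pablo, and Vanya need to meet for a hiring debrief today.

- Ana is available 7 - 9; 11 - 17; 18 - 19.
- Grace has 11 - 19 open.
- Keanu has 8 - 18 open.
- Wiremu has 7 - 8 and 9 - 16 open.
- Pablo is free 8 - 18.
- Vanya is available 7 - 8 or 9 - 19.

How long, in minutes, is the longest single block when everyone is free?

300

Ana ∩ Grace: 11:00-17:00, 18:00-19:00.
Ana ∩ Grace ∩ Keanu: 11:00-17:00.
Ana ∩ Grace ∩ Keanu ∩ Wiremu: 11:00-16:00.
Ana ∩ Grace ∩ Keanu ∩ Wiremu ∩ Pablo: 11:00-16:00.
Ana ∩ Grace ∩ Keanu ∩ Wiremu ∩ Pablo ∩ Vanya: 11:00-16:00.
So the common availability across everyone is 11:00-16:00.
The longest is 11:00-16:00 at 300 minutes.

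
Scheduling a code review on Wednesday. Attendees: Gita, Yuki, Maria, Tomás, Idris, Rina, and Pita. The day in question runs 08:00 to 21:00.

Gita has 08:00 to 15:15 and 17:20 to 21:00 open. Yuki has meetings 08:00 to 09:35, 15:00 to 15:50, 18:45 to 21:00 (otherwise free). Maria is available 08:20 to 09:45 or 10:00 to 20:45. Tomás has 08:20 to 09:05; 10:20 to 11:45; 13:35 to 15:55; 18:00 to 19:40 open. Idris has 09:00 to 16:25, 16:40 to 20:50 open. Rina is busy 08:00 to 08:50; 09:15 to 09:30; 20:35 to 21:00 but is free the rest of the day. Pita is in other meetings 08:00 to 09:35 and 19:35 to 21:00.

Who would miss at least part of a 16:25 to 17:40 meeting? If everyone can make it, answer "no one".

Gita, Idris, Tomás

Gita free: 08:00-15:15, 17:20-21:00.
Yuki free: 09:35-15:00, 15:50-18:45 (invert busy blocks within the working day).
Maria free: 08:20-09:45, 10:00-20:45.
Tomás free: 08:20-09:05, 10:20-11:45, 13:35-15:55, 18:00-19:40.
Idris free: 09:00-16:25, 16:40-20:50.
Rina free: 08:50-09:15, 09:30-20:35 (invert busy blocks within the working day).
Pita free: 09:35-19:35 (invert busy blocks within the working day).
Gita: not fully free for 16:25-17:40. Yuki: free for 16:25-17:40. Maria: free for 16:25-17:40. Tomás: not fully free for 16:25-17:40. Idris: not fully free for 16:25-17:40. Rina: free for 16:25-17:40. Pita: free for 16:25-17:40.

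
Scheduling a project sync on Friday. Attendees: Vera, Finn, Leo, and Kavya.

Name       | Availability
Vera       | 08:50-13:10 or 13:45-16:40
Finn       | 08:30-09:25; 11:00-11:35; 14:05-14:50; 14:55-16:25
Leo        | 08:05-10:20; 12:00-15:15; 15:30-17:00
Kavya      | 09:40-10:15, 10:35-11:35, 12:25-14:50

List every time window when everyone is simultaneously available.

14:05-14:50

Vera ∩ Finn: 08:50-09:25, 11:00-11:35, 14:05-14:50, 14:55-16:25.
Vera ∩ Finn ∩ Leo: 08:50-09:25, 14:05-14:50, 14:55-15:15, 15:30-16:25.
Vera ∩ Finn ∩ Leo ∩ Kavya: 14:05-14:50.
Those are the intersection windows.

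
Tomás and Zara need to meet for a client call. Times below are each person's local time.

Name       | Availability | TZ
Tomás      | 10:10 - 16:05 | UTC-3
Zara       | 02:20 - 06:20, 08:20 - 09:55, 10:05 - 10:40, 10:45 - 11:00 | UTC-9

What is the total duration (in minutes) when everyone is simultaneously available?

Tomás in UTC: 13:10-19:05 (add 3h to convert from UTC-3).
Zara in UTC: 11:20-15:20, 17:20-18:55, 19:05-19:40, 19:45-20:00 (add 9h to convert from UTC-9).
Tomás ∩ Zara: 13:10-15:20, 17:20-18:55.
Those are the intersection windows.
Summing the common windows: 130 + 95 = 225 minutes.

225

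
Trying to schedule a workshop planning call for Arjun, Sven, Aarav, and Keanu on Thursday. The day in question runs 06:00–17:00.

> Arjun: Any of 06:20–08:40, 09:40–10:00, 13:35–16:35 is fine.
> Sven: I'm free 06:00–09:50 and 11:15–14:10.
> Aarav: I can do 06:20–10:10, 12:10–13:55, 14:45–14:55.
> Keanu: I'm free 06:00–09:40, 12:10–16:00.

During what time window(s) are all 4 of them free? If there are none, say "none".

Arjun ∩ Sven: 06:20-08:40, 09:40-09:50, 13:35-14:10.
Arjun ∩ Sven ∩ Aarav: 06:20-08:40, 09:40-09:50, 13:35-13:55.
Arjun ∩ Sven ∩ Aarav ∩ Keanu: 06:20-08:40, 13:35-13:55.
So the common availability across everyone is 06:20-08:40, 13:35-13:55.

06:20-08:40, 13:35-13:55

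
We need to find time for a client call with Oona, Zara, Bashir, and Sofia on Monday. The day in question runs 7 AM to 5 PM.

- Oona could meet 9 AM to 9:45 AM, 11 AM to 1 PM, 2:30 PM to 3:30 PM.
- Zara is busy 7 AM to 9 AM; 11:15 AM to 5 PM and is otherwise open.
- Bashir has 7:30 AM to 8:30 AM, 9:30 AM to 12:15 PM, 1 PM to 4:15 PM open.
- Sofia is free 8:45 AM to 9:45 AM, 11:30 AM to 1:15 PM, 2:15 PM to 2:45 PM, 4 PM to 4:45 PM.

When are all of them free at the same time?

09:30-09:45

Oona free: 09:00-09:45, 11:00-13:00, 14:30-15:30.
Zara free: 09:00-11:15 (invert busy blocks within the working day).
Bashir free: 07:30-08:30, 09:30-12:15, 13:00-16:15.
Sofia free: 08:45-09:45, 11:30-13:15, 14:15-14:45, 16:00-16:45.
Oona ∩ Zara: 09:00-09:45, 11:00-11:15.
Oona ∩ Zara ∩ Bashir: 09:30-09:45, 11:00-11:15.
Oona ∩ Zara ∩ Bashir ∩ Sofia: 09:30-09:45.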